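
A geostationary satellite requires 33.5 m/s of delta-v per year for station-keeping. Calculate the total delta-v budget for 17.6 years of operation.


dV = rate * years = 33.5 * 17.6
dV = 589.6000 m/s

589.6000 m/s


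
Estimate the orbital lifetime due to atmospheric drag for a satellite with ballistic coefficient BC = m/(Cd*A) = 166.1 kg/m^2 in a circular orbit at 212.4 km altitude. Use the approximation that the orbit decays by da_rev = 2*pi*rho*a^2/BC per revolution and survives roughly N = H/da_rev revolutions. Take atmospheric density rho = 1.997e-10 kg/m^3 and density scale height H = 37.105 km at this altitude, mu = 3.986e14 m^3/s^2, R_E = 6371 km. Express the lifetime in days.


a = R_E + alt = 6583.4000 km = 6.5834e+06 m
da_rev = 2*pi*rho*a^2/BC = 2*pi*1.997e-10*(6.5834e+06)^2/166.1 = 327.407623 m per revolution
N = H/da_rev = 37105.0000 m / 327.407623 m = 113.3297 revolutions
P = 2*pi*sqrt(a^3/mu) = 5316.0198 s
lifetime = N*P = 113.3297 * 5316.0198 = 602462.7984 s = 6.9729 days

6.9729 days


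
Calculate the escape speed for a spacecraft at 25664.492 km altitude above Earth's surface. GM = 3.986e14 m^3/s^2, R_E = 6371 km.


r = 6371.0 + 25664.492 = 32035.4920 km = 3.2035492e+07 m
v_esc = sqrt(2*mu/r) = sqrt(2*3.986e14 / 3.2035492e+07)
v_esc = 4988.4767 m/s = 4.9885 km/s

4.9885 km/s


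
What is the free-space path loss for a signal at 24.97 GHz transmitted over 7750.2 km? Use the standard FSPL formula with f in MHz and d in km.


f = 24.97 GHz = 24970.0000 MHz
d = 7750.2 km
FSPL = 32.44 + 20*log10(24970.0000) + 20*log10(7750.2)
FSPL = 32.44 + 87.9484 + 77.7863
FSPL = 198.1746 dB

198.1746 dB


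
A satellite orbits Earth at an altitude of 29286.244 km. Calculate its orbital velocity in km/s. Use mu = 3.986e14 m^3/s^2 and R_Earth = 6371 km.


r = R_E + alt = 6371.0 + 29286.244 = 35657.2440 km = 3.5657244e+07 m
v = sqrt(mu/r) = sqrt(3.986e14 / 3.5657244e+07) = 3343.4494 m/s = 3.3434 km/s

3.3434 km/s


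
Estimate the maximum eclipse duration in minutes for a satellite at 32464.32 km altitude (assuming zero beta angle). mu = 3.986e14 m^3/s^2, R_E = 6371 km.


r = 38835.3200 km
T = 1269.4053 min
Eclipse fraction = arcsin(R_E/r)/pi = arcsin(6371.0000/38835.3200)/pi
= arcsin(0.1640517)/pi = 0.05245639
Eclipse duration = 0.05245639 * 1269.4053 = 66.5884 min

66.5884 minutes


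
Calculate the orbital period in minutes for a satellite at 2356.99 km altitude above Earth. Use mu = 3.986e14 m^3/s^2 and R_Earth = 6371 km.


r = 8727.9900 km = 8.72799e+06 m
T = 2*pi*sqrt(r^3/mu) = 2*pi*sqrt(6.6487916e+20 / 3.986e14)
T = 8114.8890 s = 135.2481 min

135.2481 minutes


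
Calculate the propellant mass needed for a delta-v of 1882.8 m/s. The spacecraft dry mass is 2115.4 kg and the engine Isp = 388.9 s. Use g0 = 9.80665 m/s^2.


ve = Isp * g0 = 388.9 * 9.80665 = 3813.806185 m/s
mass ratio = exp(dv/ve) = exp(1882.8/3813.806185) = 1.63833428
m_prop = m_dry * (mr - 1) = 2115.4 * (1.63833428 - 1)
m_prop = 1350.3323 kg

1350.3323 kg


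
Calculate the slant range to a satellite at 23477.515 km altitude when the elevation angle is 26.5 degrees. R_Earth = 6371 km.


h = 23477.515 km, el = 26.5 deg
d = -R_E*sin(el) + sqrt((R_E*sin(el))^2 + 2*R_E*h + h^2)
d = -6371.0000*sin(0.4625123) + sqrt((6371.0000*0.4461978)^2 + 2*6371.0000*23477.515 + 23477.515^2)
d = 26456.1696 km

26456.1696 km


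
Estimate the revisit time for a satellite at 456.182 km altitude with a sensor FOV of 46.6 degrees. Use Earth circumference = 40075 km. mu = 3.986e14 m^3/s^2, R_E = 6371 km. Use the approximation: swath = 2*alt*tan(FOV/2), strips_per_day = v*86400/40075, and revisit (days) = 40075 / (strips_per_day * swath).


swath = 2*456.182*tan(0.4066617) = 392.9260 km
v = sqrt(mu/r) = 7640.9597 m/s = 7.6410 km/s
strips/day = v*86400/40075 = 7.6410*86400/40075 = 16.4736
coverage/day = strips * swath = 16.4736 * 392.9260 = 6472.9001 km
revisit = 40075 / 6472.9001 = 6.1912 days

6.1912 days


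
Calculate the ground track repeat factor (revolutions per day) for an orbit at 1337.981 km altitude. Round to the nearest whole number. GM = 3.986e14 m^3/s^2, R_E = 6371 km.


r = 7.708981e+06 m
T = 2*pi*sqrt(r^3/mu) = 6736.0714 s = 112.2679 min
revs/day = 1440 / 112.2679 = 12.8265
Rounded: 13 revolutions per day

13 revolutions per day


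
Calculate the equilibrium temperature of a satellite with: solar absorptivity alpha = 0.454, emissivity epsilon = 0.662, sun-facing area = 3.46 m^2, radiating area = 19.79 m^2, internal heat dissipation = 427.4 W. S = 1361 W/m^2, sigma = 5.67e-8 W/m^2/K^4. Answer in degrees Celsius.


Numerator = alpha*S*A_sun + Q_int = 0.454*1361*3.46 + 427.4 = 2565.3132 W
Denominator = eps*sigma*A_rad = 0.662*5.67e-8*19.79 = 7.4282557e-07 W/K^4
T^4 = 3.4534531e+09 K^4
T = 242.4172 K = -30.7328 C

-30.7328 degrees Celsius


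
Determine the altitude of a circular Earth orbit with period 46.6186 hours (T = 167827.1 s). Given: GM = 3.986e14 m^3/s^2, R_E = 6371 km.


T = 167827.1 s
r = (mu*T^2/(4*pi^2))^(1/3) = (3.986e14 * 167827.1^2 / (4*pi^2))^(1/3)
r = 6.5760824e+07 m = 65760.8239 km
alt = r - R_E = 65760.8239 - 6371 = 59389.8239 km

59389.8239 km


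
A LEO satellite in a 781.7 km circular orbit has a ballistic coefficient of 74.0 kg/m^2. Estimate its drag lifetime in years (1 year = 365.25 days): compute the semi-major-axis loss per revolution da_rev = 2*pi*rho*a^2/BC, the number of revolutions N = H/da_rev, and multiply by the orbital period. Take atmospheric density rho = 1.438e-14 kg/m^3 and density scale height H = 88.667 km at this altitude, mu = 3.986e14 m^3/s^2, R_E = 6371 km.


a = R_E + alt = 7152.7000 km = 7.1527e+06 m
da_rev = 2*pi*rho*a^2/BC = 2*pi*1.438e-14*(7.1527e+06)^2/74.0 = 0.062466483 m per revolution
N = H/da_rev = 88667.0000 m / 0.062466483 m = 1.4194332e+06 revolutions
P = 2*pi*sqrt(a^3/mu) = 6020.2737 s
lifetime = N*P = 1.4194332e+06 * 6020.2737 = 8.5453764e+09 s = 98904.8192 days
years = 98904.8192 / 365.25 = 270.7866 years

270.7866 years


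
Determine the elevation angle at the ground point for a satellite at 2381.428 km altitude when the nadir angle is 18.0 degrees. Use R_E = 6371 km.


r = R_E + alt = 8752.4280 km
Law of sines in the satellite / Earth-center / ground-point triangle:
  sin(nadir)/R_E = sin(90 + el)/r  =>  cos(el) = (r/R_E)*sin(nadir)
cos(el) = (8752.4280 / 6371.0000) * sin(18.0 deg) = 0.424525
el = arccos(0.424525) = 64.8794 deg
(Earth-central angle = 90 - nadir - el = 7.1206 deg)

64.8794 degrees


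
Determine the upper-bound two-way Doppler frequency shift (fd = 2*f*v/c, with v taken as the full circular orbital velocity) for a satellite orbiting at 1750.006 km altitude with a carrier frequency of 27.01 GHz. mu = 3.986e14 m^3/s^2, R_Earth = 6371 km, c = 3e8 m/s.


r = 8.121006e+06 m
v = sqrt(mu/r) = 7005.8967 m/s (worst-case radial velocity)
f = 27.01 GHz = 2.701e+10 Hz
fd = 2*f*v/c = 2*2.701e+10*7005.8967/3.0e+08
fd = 1.2615285e+06 Hz

1.2615e+06 Hz


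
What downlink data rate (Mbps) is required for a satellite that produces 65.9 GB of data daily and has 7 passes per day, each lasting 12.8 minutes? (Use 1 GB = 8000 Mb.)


total contact time = 7 * 12.8 * 60 = 5376.0000 s
data = 65.9 GB = 527200.0000 Mb
rate = 527200.0000 / 5376.0000 = 98.0655 Mbps

98.0655 Mbps


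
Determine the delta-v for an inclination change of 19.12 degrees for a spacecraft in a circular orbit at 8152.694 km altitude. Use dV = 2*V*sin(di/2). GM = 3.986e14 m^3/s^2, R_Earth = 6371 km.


r = 14523.6940 km = 1.4523694e+07 m
V = sqrt(mu/r) = 5238.7793 m/s
di = 19.12 deg = 0.333707 rad
dV = 2*V*sin(di/2) = 2*5238.7793*sin(0.1668535)
dV = 1740.1166 m/s = 1.7401 km/s

1.7401 km/s


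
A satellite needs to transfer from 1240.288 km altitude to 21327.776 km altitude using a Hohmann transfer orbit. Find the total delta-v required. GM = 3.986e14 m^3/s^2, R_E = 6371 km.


r1 = 7611.2880 km = 7.611288e+06 m
r2 = 27698.7760 km = 2.7698776e+07 m
dv1 = sqrt(mu/r1)*(sqrt(2*r2/(r1+r2)) - 1) = 1827.6445 m/s
dv2 = sqrt(mu/r2)*(1 - sqrt(2*r1/(r1+r2))) = 1302.7174 m/s
total dv = |dv1| + |dv2| = 1827.6445 + 1302.7174 = 3130.3619 m/s = 3.1304 km/s

3.1304 km/s


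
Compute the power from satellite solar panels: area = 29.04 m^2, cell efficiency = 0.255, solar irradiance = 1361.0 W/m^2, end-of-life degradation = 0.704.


P = area * eta * S * degradation
P = 29.04 * 0.255 * 1361.0 * 0.704
P = 7095.2479 W

7095.2479 W


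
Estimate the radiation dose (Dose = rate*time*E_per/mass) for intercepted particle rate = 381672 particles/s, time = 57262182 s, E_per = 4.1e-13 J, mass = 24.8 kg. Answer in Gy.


Total energy deposited = rate * time * E_per
  = 381672 * 57262182 * 4.1e-13 = 8.9607 J
Dose = E_total / mass = 8.9607 / 24.8
Dose = 0.3613186 Gy

0.3613 Gy


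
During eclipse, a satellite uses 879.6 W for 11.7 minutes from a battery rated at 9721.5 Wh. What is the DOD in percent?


E_used = P * t / 60 = 879.6 * 11.7 / 60 = 171.5220 Wh
DOD = E_used / E_total * 100 = 171.5220 / 9721.5 * 100
DOD = 1.7644 %

1.7644 %


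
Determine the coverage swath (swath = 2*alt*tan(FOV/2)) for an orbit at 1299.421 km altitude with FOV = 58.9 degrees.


FOV = 58.9 deg = 1.0280 rad
swath = 2 * alt * tan(FOV/2) = 2 * 1299.421 * tan(0.5139995)
swath = 2 * 1299.421 * 0.5646213
swath = 1467.3617 km

1467.3617 km


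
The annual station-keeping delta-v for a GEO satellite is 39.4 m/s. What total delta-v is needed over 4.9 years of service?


dV = rate * years = 39.4 * 4.9
dV = 193.0600 m/s

193.0600 m/s


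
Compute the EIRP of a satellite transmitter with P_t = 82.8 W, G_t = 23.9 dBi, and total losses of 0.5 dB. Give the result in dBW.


Pt = 82.8 W = 19.1803 dBW
EIRP = Pt_dBW + Gt - losses = 19.1803 + 23.9 - 0.5 = 42.5803 dBW

42.5803 dBW


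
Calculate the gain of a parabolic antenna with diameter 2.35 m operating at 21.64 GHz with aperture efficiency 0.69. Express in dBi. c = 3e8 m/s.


lambda = c/f = 3e8 / 2.164e+10 = 0.01386322 m
G = eta*(pi*D/lambda)^2 = 0.69*(pi*2.35/0.01386322)^2
G = 195684.5618 (linear)
G = 10*log10(195684.5618) = 52.9156 dBi

52.9156 dBi


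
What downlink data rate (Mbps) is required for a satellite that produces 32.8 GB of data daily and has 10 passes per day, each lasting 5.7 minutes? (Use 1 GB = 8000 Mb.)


total contact time = 10 * 5.7 * 60 = 3420.0000 s
data = 32.8 GB = 262400.0000 Mb
rate = 262400.0000 / 3420.0000 = 76.7251 Mbps

76.7251 Mbps


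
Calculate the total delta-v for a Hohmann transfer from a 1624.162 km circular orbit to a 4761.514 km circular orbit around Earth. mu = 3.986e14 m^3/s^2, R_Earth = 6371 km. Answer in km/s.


r1 = 7995.1620 km = 7.995162e+06 m
r2 = 11132.5140 km = 1.1132514e+07 m
dv1 = sqrt(mu/r1)*(sqrt(2*r2/(r1+r2)) - 1) = 557.0867 m/s
dv2 = sqrt(mu/r2)*(1 - sqrt(2*r1/(r1+r2))) = 512.6947 m/s
total dv = |dv1| + |dv2| = 557.0867 + 512.6947 = 1069.7815 m/s = 1.0698 km/s

1.0698 km/s


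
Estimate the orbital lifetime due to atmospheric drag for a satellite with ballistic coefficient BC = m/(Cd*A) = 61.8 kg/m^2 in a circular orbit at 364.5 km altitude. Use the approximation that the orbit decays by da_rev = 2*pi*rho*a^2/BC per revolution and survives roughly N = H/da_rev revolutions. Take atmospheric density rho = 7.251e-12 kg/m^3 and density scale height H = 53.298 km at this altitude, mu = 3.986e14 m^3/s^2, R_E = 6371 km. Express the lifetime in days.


a = R_E + alt = 6735.5000 km = 6.7355e+06 m
da_rev = 2*pi*rho*a^2/BC = 2*pi*7.251e-12*(6.7355e+06)^2/61.8 = 33.444829 m per revolution
N = H/da_rev = 53298.0000 m / 33.444829 m = 1593.6096 revolutions
P = 2*pi*sqrt(a^3/mu) = 5501.3083 s
lifetime = N*P = 1593.6096 * 5501.3083 = 8.7669376e+06 s = 101.4692 days

101.4692 days


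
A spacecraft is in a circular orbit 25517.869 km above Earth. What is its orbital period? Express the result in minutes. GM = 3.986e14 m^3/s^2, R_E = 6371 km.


r = 31888.8690 km = 3.1888869e+07 m
T = 2*pi*sqrt(r^3/mu) = 2*pi*sqrt(3.242779e+22 / 3.986e14)
T = 56672.1770 s = 944.5363 min

944.5363 minutes


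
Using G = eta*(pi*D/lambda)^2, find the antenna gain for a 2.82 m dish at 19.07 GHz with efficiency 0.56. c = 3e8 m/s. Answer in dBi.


lambda = c/f = 3e8 / 1.907e+10 = 0.01573152 m
G = eta*(pi*D/lambda)^2 = 0.56*(pi*2.82/0.01573152)^2
G = 177600.7787 (linear)
G = 10*log10(177600.7787) = 52.4944 dBi

52.4944 dBi


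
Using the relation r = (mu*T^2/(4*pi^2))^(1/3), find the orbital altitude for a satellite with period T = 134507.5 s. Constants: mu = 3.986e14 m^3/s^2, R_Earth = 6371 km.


T = 134507.5 s
r = (mu*T^2/(4*pi^2))^(1/3) = (3.986e14 * 134507.5^2 / (4*pi^2))^(1/3)
r = 5.6740112e+07 m = 56740.1117 km
alt = r - R_E = 56740.1117 - 6371 = 50369.1117 km

50369.1117 km


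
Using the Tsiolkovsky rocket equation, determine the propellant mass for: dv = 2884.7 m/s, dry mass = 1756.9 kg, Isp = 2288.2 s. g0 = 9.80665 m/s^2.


ve = Isp * g0 = 2288.2 * 9.80665 = 22439.576530 m/s
mass ratio = exp(dv/ve) = exp(2884.7/22439.576530) = 1.13718296
m_prop = m_dry * (mr - 1) = 1756.9 * (1.13718296 - 1)
m_prop = 241.0167 kg

241.0167 kg


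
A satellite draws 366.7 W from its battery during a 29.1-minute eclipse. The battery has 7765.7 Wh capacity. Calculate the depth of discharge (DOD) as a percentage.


E_used = P * t / 60 = 366.7 * 29.1 / 60 = 177.8495 Wh
DOD = E_used / E_total * 100 = 177.8495 / 7765.7 * 100
DOD = 2.2902 %

2.2902 %


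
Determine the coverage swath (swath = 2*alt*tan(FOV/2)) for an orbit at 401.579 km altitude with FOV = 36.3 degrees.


FOV = 36.3 deg = 0.6335545 rad
swath = 2 * alt * tan(FOV/2) = 2 * 401.579 * tan(0.3167773)
swath = 2 * 401.579 * 0.3278165
swath = 263.2885 km

263.2885 km


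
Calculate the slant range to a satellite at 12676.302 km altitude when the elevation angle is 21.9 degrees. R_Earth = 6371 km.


h = 12676.302 km, el = 21.9 deg
d = -R_E*sin(el) + sqrt((R_E*sin(el))^2 + 2*R_E*h + h^2)
d = -6371.0000*sin(0.3822271) + sqrt((6371.0000*0.3729878)^2 + 2*6371.0000*12676.302 + 12676.302^2)
d = 15730.5140 km

15730.5140 km


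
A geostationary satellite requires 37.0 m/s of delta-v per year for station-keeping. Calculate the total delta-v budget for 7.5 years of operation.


dV = rate * years = 37.0 * 7.5
dV = 277.5000 m/s

277.5000 m/s


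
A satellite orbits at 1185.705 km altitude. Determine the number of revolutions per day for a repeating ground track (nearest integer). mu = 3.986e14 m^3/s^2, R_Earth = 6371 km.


r = 7.556705e+06 m
T = 2*pi*sqrt(r^3/mu) = 6537.4732 s = 108.9579 min
revs/day = 1440 / 108.9579 = 13.2161
Rounded: 13 revolutions per day

13 revolutions per day


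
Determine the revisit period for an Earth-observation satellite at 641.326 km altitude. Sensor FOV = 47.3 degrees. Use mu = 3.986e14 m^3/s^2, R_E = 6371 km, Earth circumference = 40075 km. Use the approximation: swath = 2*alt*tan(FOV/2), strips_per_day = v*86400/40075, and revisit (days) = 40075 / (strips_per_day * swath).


swath = 2*641.326*tan(0.4127704) = 561.7104 km
v = sqrt(mu/r) = 7539.4141 m/s = 7.5394 km/s
strips/day = v*86400/40075 = 7.5394*86400/40075 = 16.2547
coverage/day = strips * swath = 16.2547 * 561.7104 = 9130.4093 km
revisit = 40075 / 9130.4093 = 4.3892 days

4.3892 days


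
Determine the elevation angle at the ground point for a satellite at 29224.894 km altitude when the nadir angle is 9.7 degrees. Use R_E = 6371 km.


r = R_E + alt = 35595.8940 km
Law of sines in the satellite / Earth-center / ground-point triangle:
  sin(nadir)/R_E = sin(90 + el)/r  =>  cos(el) = (r/R_E)*sin(nadir)
cos(el) = (35595.8940 / 6371.0000) * sin(9.7 deg) = 0.9413797
el = arccos(0.9413797) = 19.7154 deg
(Earth-central angle = 90 - nadir - el = 60.5846 deg)

19.7154 degrees


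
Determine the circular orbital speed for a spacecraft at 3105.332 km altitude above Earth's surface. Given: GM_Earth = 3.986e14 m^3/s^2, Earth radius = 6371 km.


r = R_E + alt = 6371.0 + 3105.332 = 9476.3320 km = 9.476332e+06 m
v = sqrt(mu/r) = sqrt(3.986e14 / 9.476332e+06) = 6485.5754 m/s = 6.4856 km/s

6.4856 km/s


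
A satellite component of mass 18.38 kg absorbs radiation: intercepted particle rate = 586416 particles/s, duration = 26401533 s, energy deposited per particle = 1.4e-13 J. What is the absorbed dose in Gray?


Total energy deposited = rate * time * E_per
  = 586416 * 26401533 * 1.4e-13 = 2.1675 J
Dose = E_total / mass = 2.1675 / 18.38
Dose = 0.1179281 Gy

0.1179 Gy


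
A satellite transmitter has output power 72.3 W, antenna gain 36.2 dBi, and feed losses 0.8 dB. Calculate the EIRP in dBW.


Pt = 72.3 W = 18.5914 dBW
EIRP = Pt_dBW + Gt - losses = 18.5914 + 36.2 - 0.8 = 53.9914 dBW

53.9914 dBW


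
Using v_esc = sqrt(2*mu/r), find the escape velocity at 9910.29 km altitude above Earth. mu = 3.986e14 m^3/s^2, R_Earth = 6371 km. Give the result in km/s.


r = 6371.0 + 9910.29 = 16281.2900 km = 1.628129e+07 m
v_esc = sqrt(2*mu/r) = sqrt(2*3.986e14 / 1.628129e+07)
v_esc = 6997.4409 m/s = 6.9974 km/s

6.9974 km/s


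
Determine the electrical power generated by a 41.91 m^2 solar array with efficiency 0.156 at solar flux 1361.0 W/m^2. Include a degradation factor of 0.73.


P = area * eta * S * degradation
P = 41.91 * 0.156 * 1361.0 * 0.73
P = 6495.6594 W

6495.6594 W


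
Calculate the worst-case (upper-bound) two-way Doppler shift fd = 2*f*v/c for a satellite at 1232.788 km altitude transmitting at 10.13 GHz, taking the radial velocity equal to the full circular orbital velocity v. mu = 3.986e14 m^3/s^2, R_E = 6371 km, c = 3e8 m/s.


r = 7.603788e+06 m
v = sqrt(mu/r) = 7240.2514 m/s (worst-case radial velocity)
f = 10.13 GHz = 1.013e+10 Hz
fd = 2*f*v/c = 2*1.013e+10*7240.2514/3.0e+08
fd = 488958.3123 Hz

488958.3123 Hz


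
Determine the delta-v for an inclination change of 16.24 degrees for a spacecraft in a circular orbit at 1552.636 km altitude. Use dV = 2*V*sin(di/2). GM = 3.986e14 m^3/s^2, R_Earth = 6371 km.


r = 7923.6360 km = 7.923636e+06 m
V = sqrt(mu/r) = 7092.6150 m/s
di = 16.24 deg = 0.2834415 rad
dV = 2*V*sin(di/2) = 2*7092.6150*sin(0.1417207)
dV = 2003.6185 m/s = 2.0036 km/s

2.0036 km/s


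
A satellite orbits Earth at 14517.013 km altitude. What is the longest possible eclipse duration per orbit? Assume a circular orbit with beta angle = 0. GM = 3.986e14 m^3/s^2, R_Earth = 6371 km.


r = 20888.0130 km
T = 500.7324 min
Eclipse fraction = arcsin(R_E/r)/pi = arcsin(6371.0000/20888.0130)/pi
= arcsin(0.3050075)/pi = 0.09865896
Eclipse duration = 0.09865896 * 500.7324 = 49.4017 min

49.4017 minutes


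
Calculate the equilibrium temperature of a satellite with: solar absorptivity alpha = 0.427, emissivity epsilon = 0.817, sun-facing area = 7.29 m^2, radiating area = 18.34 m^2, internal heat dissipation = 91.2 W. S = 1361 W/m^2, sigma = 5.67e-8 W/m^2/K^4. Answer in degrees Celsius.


Numerator = alpha*S*A_sun + Q_int = 0.427*1361*7.29 + 91.2 = 4327.7616 W
Denominator = eps*sigma*A_rad = 0.817*5.67e-8*18.34 = 8.4958033e-07 W/K^4
T^4 = 5.0939994e+09 K^4
T = 267.1559 K = -5.9941 C

-5.9941 degrees Celsius


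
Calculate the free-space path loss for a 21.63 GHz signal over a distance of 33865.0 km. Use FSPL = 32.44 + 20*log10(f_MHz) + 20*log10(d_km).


f = 21.63 GHz = 21630.0000 MHz
d = 33865.0 km
FSPL = 32.44 + 20*log10(21630.0000) + 20*log10(33865.0)
FSPL = 32.44 + 86.7011 + 90.5950
FSPL = 209.7362 dB

209.7362 dB


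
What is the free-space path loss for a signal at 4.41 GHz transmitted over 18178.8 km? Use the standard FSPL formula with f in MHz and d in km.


f = 4.41 GHz = 4410.0000 MHz
d = 18178.8 km
FSPL = 32.44 + 20*log10(4410.0000) + 20*log10(18178.8)
FSPL = 32.44 + 72.8888 + 85.1913
FSPL = 190.5201 dB

190.5201 dB


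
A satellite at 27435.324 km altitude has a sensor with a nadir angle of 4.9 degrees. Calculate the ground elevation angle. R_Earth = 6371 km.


r = R_E + alt = 33806.3240 km
Law of sines in the satellite / Earth-center / ground-point triangle:
  sin(nadir)/R_E = sin(90 + el)/r  =>  cos(el) = (r/R_E)*sin(nadir)
cos(el) = (33806.3240 / 6371.0000) * sin(4.9 deg) = 0.4532463
el = arccos(0.4532463) = 63.0478 deg
(Earth-central angle = 90 - nadir - el = 22.0522 deg)

63.0478 degrees


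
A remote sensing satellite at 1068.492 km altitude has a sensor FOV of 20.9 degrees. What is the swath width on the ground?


FOV = 20.9 deg = 0.3647738 rad
swath = 2 * alt * tan(FOV/2) = 2 * 1068.492 * tan(0.1823869)
swath = 2 * 1068.492 * 0.1844365
swath = 394.1380 km

394.1380 km


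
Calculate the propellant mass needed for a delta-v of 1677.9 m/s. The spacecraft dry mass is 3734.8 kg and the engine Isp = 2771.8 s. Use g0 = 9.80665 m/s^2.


ve = Isp * g0 = 2771.8 * 9.80665 = 27182.072470 m/s
mass ratio = exp(dv/ve) = exp(1677.9/27182.072470) = 1.06367318
m_prop = m_dry * (mr - 1) = 3734.8 * (1.06367318 - 1)
m_prop = 237.8066 kg

237.8066 kg


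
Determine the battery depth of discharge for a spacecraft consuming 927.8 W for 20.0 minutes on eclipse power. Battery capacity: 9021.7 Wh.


E_used = P * t / 60 = 927.8 * 20.0 / 60 = 309.2667 Wh
DOD = E_used / E_total * 100 = 309.2667 / 9021.7 * 100
DOD = 3.4280 %

3.4280 %


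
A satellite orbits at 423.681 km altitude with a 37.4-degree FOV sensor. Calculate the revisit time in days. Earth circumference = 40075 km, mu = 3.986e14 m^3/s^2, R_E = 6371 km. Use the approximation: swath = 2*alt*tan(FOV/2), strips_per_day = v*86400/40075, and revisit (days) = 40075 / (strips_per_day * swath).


swath = 2*423.681*tan(0.3263766) = 286.8162 km
v = sqrt(mu/r) = 7659.2124 m/s = 7.6592 km/s
strips/day = v*86400/40075 = 7.6592*86400/40075 = 16.5129
coverage/day = strips * swath = 16.5129 * 286.8162 = 4736.1780 km
revisit = 40075 / 4736.1780 = 8.4615 days

8.4615 days


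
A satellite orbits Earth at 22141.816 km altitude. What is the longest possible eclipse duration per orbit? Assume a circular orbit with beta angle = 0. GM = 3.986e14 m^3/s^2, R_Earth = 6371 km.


r = 28512.8160 km
T = 798.5831 min
Eclipse fraction = arcsin(R_E/r)/pi = arcsin(6371.0000/28512.8160)/pi
= arcsin(0.2234434)/pi = 0.07172978
Eclipse duration = 0.07172978 * 798.5831 = 57.2822 min

57.2822 minutes


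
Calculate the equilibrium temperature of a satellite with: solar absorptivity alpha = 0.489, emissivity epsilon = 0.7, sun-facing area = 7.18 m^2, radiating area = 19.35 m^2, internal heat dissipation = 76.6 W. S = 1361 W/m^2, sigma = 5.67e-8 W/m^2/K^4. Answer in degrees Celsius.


Numerator = alpha*S*A_sun + Q_int = 0.489*1361*7.18 + 76.6 = 4855.0982 W
Denominator = eps*sigma*A_rad = 0.7*5.67e-8*19.35 = 7.680015e-07 W/K^4
T^4 = 6.3217301e+09 K^4
T = 281.9739 K = 8.8239 C

8.8239 degrees Celsius


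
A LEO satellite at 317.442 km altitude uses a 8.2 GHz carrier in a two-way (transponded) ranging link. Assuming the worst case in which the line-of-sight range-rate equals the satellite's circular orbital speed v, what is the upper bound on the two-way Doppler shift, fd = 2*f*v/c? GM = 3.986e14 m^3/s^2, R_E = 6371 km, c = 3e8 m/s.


r = 6.688442e+06 m
v = sqrt(mu/r) = 7719.8021 m/s (worst-case radial velocity)
f = 8.2 GHz = 8.2e+09 Hz
fd = 2*f*v/c = 2*8.2e+09*7719.8021/3.0e+08
fd = 422015.8455 Hz

422015.8455 Hz


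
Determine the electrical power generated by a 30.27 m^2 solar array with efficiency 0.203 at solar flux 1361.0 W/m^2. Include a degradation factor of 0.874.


P = area * eta * S * degradation
P = 30.27 * 0.203 * 1361.0 * 0.874
P = 7309.3375 W

7309.3375 W


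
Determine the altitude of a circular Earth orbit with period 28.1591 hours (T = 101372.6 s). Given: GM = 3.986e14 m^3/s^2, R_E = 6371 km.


T = 101372.6 s
r = (mu*T^2/(4*pi^2))^(1/3) = (3.986e14 * 101372.6^2 / (4*pi^2))^(1/3)
r = 4.6990086e+07 m = 46990.0863 km
alt = r - R_E = 46990.0863 - 6371 = 40619.0863 km

40619.0863 km


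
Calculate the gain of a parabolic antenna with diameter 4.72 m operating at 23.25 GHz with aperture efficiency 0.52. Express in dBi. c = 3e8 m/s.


lambda = c/f = 3e8 / 2.325e+10 = 0.01290323 m
G = eta*(pi*D/lambda)^2 = 0.52*(pi*4.72/0.01290323)^2
G = 686737.0702 (linear)
G = 10*log10(686737.0702) = 58.3679 dBi

58.3679 dBi


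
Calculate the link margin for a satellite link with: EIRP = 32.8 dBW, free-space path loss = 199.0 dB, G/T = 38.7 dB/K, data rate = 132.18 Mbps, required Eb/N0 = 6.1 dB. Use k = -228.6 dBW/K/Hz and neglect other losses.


C/N0 = EIRP - FSPL + G/T - k = 32.8 - 199.0 + 38.7 - (-228.6)
C/N0 = 101.1000 dB-Hz
R_b = 132.18 Mbps = 1.3218e+08 bps -> 10*log10(R_b) = 81.2117 dB-Hz
Eb/N0 = C/N0 - 10*log10(R_b) = 101.1000 - 81.2117 = 19.8883 dB
Margin = Eb/N0 - Eb/N0_req = 19.8883 - 6.1 = 13.7883 dB (link closes)

13.7883 dB


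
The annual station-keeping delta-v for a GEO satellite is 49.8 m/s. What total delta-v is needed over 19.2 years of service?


dV = rate * years = 49.8 * 19.2
dV = 956.1600 m/s

956.1600 m/s


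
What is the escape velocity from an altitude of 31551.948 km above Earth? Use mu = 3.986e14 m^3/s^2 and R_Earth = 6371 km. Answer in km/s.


r = 6371.0 + 31551.948 = 37922.9480 km = 3.7922948e+07 m
v_esc = sqrt(2*mu/r) = sqrt(2*3.986e14 / 3.7922948e+07)
v_esc = 4584.9288 m/s = 4.5849 km/s

4.5849 km/s


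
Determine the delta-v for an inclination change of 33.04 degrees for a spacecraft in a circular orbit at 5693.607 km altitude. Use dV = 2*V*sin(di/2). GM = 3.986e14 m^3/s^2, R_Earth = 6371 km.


r = 12064.6070 km = 1.2064607e+07 m
V = sqrt(mu/r) = 5747.9378 m/s
di = 33.04 deg = 0.5766568 rad
dV = 2*V*sin(di/2) = 2*5747.9378*sin(0.2883284)
dV = 3268.8524 m/s = 3.2689 km/s

3.2689 km/s


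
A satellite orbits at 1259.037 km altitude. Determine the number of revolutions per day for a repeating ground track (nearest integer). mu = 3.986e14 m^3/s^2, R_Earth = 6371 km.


r = 7.630037e+06 m
T = 2*pi*sqrt(r^3/mu) = 6632.8654 s = 110.5478 min
revs/day = 1440 / 110.5478 = 13.0260
Rounded: 13 revolutions per day

13 revolutions per day


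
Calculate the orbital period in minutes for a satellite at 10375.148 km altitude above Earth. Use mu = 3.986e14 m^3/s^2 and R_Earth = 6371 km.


r = 16746.1480 km = 1.6746148e+07 m
T = 2*pi*sqrt(r^3/mu) = 2*pi*sqrt(4.6961804e+21 / 3.986e14)
T = 21566.6956 s = 359.4449 min

359.4449 minutes


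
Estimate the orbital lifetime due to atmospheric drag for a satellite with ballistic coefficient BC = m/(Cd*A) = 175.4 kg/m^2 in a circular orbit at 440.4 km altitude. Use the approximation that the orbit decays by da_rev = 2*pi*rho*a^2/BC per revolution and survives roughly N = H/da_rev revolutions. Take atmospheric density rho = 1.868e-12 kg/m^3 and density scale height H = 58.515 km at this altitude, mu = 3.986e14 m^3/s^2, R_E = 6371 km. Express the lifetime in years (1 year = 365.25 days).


a = R_E + alt = 6811.4000 km = 6.8114e+06 m
da_rev = 2*pi*rho*a^2/BC = 2*pi*1.868e-12*(6.8114e+06)^2/175.4 = 3.104559 m per revolution
N = H/da_rev = 58515.0000 m / 3.104559 m = 18848.0875 revolutions
P = 2*pi*sqrt(a^3/mu) = 5594.5582 s
lifetime = N*P = 18848.0875 * 5594.5582 = 1.0544672e+08 s = 1220.4482 days
years = 1220.4482 / 365.25 = 3.3414 years

3.3414 years


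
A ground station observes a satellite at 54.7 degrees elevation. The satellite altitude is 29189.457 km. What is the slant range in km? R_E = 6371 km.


h = 29189.457 km, el = 54.7 deg
d = -R_E*sin(el) + sqrt((R_E*sin(el))^2 + 2*R_E*h + h^2)
d = -6371.0000*sin(0.9546951) + sqrt((6371.0000*0.8161376)^2 + 2*6371.0000*29189.457 + 29189.457^2)
d = 30169.7588 km

30169.7588 km


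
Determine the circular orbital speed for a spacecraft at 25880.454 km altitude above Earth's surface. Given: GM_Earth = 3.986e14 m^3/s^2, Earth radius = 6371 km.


r = R_E + alt = 6371.0 + 25880.454 = 32251.4540 km = 3.2251454e+07 m
v = sqrt(mu/r) = sqrt(3.986e14 / 3.2251454e+07) = 3515.5558 m/s = 3.5156 km/s

3.5156 km/s


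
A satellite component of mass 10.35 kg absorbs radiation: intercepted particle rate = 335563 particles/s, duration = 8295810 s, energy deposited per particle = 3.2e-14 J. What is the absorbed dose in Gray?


Total energy deposited = rate * time * E_per
  = 335563 * 8295810 * 3.2e-14 = 0.08908054 J
Dose = E_total / mass = 0.08908054 / 10.35
Dose = 0.008606816 Gy

0.0086 Gy


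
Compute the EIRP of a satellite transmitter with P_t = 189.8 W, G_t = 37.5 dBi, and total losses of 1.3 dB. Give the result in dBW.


Pt = 189.8 W = 22.7830 dBW
EIRP = Pt_dBW + Gt - losses = 22.7830 + 37.5 - 1.3 = 58.9830 dBW

58.9830 dBW


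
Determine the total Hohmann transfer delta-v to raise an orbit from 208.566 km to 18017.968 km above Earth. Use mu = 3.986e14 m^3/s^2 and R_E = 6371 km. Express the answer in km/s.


r1 = 6579.5660 km = 6.579566e+06 m
r2 = 24388.9680 km = 2.4388968e+07 m
dv1 = sqrt(mu/r1)*(sqrt(2*r2/(r1+r2)) - 1) = 1984.9424 m/s
dv2 = sqrt(mu/r2)*(1 - sqrt(2*r1/(r1+r2))) = 1407.4332 m/s
total dv = |dv1| + |dv2| = 1984.9424 + 1407.4332 = 3392.3756 m/s = 3.3924 km/s

3.3924 km/s


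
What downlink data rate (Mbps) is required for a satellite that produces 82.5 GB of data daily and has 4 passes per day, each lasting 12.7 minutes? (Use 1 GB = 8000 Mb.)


total contact time = 4 * 12.7 * 60 = 3048.0000 s
data = 82.5 GB = 660000.0000 Mb
rate = 660000.0000 / 3048.0000 = 216.5354 Mbps

216.5354 Mbps


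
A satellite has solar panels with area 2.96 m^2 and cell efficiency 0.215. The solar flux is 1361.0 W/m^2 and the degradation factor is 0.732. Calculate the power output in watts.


P = area * eta * S * degradation
P = 2.96 * 0.215 * 1361.0 * 0.732
P = 634.0148 W

634.0148 W


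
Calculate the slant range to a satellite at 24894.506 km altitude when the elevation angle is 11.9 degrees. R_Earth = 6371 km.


h = 24894.506 km, el = 11.9 deg
d = -R_E*sin(el) + sqrt((R_E*sin(el))^2 + 2*R_E*h + h^2)
d = -6371.0000*sin(0.2076942) + sqrt((6371.0000*0.2062042)^2 + 2*6371.0000*24894.506 + 24894.506^2)
d = 29323.9640 km

29323.9640 km


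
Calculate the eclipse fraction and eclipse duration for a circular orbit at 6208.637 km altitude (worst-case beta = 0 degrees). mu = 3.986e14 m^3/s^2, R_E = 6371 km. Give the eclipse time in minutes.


r = 12579.6370 km
T = 234.0249 min
Eclipse fraction = arcsin(R_E/r)/pi = arcsin(6371.0000/12579.6370)/pi
= arcsin(0.5064534)/pi = 0.1690438
Eclipse duration = 0.1690438 * 234.0249 = 39.5605 min

39.5605 minutes


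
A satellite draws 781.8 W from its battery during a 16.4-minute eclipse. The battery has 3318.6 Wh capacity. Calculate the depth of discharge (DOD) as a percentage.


E_used = P * t / 60 = 781.8 * 16.4 / 60 = 213.6920 Wh
DOD = E_used / E_total * 100 = 213.6920 / 3318.6 * 100
DOD = 6.4392 %

6.4392 %


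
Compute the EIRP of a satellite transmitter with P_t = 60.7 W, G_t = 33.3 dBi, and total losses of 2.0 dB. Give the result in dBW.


Pt = 60.7 W = 17.8319 dBW
EIRP = Pt_dBW + Gt - losses = 17.8319 + 33.3 - 2.0 = 49.1319 dBW

49.1319 dBW


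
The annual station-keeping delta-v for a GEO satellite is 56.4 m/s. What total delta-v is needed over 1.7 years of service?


dV = rate * years = 56.4 * 1.7
dV = 95.8800 m/s

95.8800 m/s


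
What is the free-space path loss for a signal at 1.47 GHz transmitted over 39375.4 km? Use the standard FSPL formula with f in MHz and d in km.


f = 1.47 GHz = 1470.0000 MHz
d = 39375.4 km
FSPL = 32.44 + 20*log10(1470.0000) + 20*log10(39375.4)
FSPL = 32.44 + 63.3463 + 91.9045
FSPL = 187.6908 dB

187.6908 dB


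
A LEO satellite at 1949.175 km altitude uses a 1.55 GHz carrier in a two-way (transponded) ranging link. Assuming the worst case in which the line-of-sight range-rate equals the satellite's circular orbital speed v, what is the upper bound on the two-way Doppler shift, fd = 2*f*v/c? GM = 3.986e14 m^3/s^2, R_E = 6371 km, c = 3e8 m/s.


r = 8.320175e+06 m
v = sqrt(mu/r) = 6921.5350 m/s (worst-case radial velocity)
f = 1.55 GHz = 1.55e+09 Hz
fd = 2*f*v/c = 2*1.55e+09*6921.5350/3.0e+08
fd = 71522.5279 Hz

71522.5279 Hz


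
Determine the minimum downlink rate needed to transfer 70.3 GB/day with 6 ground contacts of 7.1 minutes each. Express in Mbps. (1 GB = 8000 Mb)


total contact time = 6 * 7.1 * 60 = 2556.0000 s
data = 70.3 GB = 562400.0000 Mb
rate = 562400.0000 / 2556.0000 = 220.0313 Mbps

220.0313 Mbps


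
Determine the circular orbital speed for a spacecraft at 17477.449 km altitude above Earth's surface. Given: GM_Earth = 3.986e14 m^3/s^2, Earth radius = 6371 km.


r = R_E + alt = 6371.0 + 17477.449 = 23848.4490 km = 2.3848449e+07 m
v = sqrt(mu/r) = sqrt(3.986e14 / 2.3848449e+07) = 4088.2607 m/s = 4.0883 km/s

4.0883 km/s


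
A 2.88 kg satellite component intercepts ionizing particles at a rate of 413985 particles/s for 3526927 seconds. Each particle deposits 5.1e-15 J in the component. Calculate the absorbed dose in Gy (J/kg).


Total energy deposited = rate * time * E_per
  = 413985 * 3526927 * 5.1e-15 = 0.007446484 J
Dose = E_total / mass = 0.007446484 / 2.88
Dose = 0.002585585 Gy

0.0026 Gy


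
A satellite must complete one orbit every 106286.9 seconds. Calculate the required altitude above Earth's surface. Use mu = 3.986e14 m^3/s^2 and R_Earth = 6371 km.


T = 106286.9 s
r = (mu*T^2/(4*pi^2))^(1/3) = (3.986e14 * 106286.9^2 / (4*pi^2))^(1/3)
r = 4.8496718e+07 m = 48496.7177 km
alt = r - R_E = 48496.7177 - 6371 = 42125.7177 km

42125.7177 km


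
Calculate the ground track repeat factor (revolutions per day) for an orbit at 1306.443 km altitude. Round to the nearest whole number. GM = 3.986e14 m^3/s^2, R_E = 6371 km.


r = 7.677443e+06 m
T = 2*pi*sqrt(r^3/mu) = 6694.7771 s = 111.5796 min
revs/day = 1440 / 111.5796 = 12.9056
Rounded: 13 revolutions per day

13 revolutions per day


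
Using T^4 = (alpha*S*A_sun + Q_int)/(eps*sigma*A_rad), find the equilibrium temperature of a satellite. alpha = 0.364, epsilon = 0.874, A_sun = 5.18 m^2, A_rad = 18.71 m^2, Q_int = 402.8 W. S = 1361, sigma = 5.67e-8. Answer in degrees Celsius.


Numerator = alpha*S*A_sun + Q_int = 0.364*1361*5.18 + 402.8 = 2968.9927 W
Denominator = eps*sigma*A_rad = 0.874*5.67e-8*18.71 = 9.2718902e-07 W/K^4
T^4 = 3.202144e+09 K^4
T = 237.8813 K = -35.2687 C

-35.2687 degrees Celsius


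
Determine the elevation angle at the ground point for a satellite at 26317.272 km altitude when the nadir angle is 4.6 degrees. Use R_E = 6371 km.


r = R_E + alt = 32688.2720 km
Law of sines in the satellite / Earth-center / ground-point triangle:
  sin(nadir)/R_E = sin(90 + el)/r  =>  cos(el) = (r/R_E)*sin(nadir)
cos(el) = (32688.2720 / 6371.0000) * sin(4.6 deg) = 0.411484
el = arccos(0.411484) = 65.7019 deg
(Earth-central angle = 90 - nadir - el = 19.6981 deg)

65.7019 degrees


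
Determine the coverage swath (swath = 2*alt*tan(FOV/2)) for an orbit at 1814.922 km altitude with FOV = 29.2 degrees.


FOV = 29.2 deg = 0.5096361 rad
swath = 2 * alt * tan(FOV/2) = 2 * 1814.922 * tan(0.2548181)
swath = 2 * 1814.922 * 0.2604805
swath = 945.5035 km

945.5035 km


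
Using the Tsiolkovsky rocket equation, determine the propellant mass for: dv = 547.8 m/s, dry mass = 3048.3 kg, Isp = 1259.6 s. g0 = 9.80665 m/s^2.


ve = Isp * g0 = 1259.6 * 9.80665 = 12352.456340 m/s
mass ratio = exp(dv/ve) = exp(547.8/12352.456340) = 1.04534550
m_prop = m_dry * (mr - 1) = 3048.3 * (1.04534550 - 1)
m_prop = 138.2267 kg

138.2267 kg


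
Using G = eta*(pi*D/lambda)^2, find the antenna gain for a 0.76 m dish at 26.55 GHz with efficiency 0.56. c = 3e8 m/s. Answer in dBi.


lambda = c/f = 3e8 / 2.655e+10 = 0.01129944 m
G = eta*(pi*D/lambda)^2 = 0.56*(pi*0.76/0.01129944)^2
G = 25003.5399 (linear)
G = 10*log10(25003.5399) = 43.9800 dBi

43.9800 dBi


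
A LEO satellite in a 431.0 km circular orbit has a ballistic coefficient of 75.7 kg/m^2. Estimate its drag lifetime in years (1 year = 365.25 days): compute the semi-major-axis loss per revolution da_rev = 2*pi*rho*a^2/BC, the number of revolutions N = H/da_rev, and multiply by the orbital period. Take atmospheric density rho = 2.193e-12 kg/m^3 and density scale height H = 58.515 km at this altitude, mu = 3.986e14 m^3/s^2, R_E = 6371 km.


a = R_E + alt = 6802.0000 km = 6.802e+06 m
da_rev = 2*pi*rho*a^2/BC = 2*pi*2.193e-12*(6.802e+06)^2/75.7 = 8.421625 m per revolution
N = H/da_rev = 58515.0000 m / 8.421625 m = 6948.1844 revolutions
P = 2*pi*sqrt(a^3/mu) = 5582.9812 s
lifetime = N*P = 6948.1844 * 5582.9812 = 3.8791582e+07 s = 448.9766 days
years = 448.9766 / 365.25 = 1.2292 years

1.2292 years


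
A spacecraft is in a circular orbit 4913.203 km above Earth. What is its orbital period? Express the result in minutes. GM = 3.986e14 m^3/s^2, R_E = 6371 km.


r = 11284.2030 km = 1.1284203e+07 m
T = 2*pi*sqrt(r^3/mu) = 2*pi*sqrt(1.4368541e+21 / 3.986e14)
T = 11929.3713 s = 198.8229 min

198.8229 minutes


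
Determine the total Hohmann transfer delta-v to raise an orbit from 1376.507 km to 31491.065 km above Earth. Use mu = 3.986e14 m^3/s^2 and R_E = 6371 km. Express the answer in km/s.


r1 = 7747.5070 km = 7.747507e+06 m
r2 = 37862.0650 km = 3.7862065e+07 m
dv1 = sqrt(mu/r1)*(sqrt(2*r2/(r1+r2)) - 1) = 2069.4483 m/s
dv2 = sqrt(mu/r2)*(1 - sqrt(2*r1/(r1+r2))) = 1353.4528 m/s
total dv = |dv1| + |dv2| = 2069.4483 + 1353.4528 = 3422.9011 m/s = 3.4229 km/s

3.4229 km/s


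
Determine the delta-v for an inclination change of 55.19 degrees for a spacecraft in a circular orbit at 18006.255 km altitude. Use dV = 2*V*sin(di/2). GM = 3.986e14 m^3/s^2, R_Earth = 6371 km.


r = 24377.2550 km = 2.4377255e+07 m
V = sqrt(mu/r) = 4043.6750 m/s
di = 55.19 deg = 0.9632472 rad
dV = 2*V*sin(di/2) = 2*4043.6750*sin(0.4816236)
dV = 3746.2118 m/s = 3.7462 km/s

3.7462 km/s


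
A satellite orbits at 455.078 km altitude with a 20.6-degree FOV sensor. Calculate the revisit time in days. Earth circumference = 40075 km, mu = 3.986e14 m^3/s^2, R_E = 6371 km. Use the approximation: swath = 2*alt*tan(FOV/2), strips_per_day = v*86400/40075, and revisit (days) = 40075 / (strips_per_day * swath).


swath = 2*455.078*tan(0.1797689) = 165.4034 km
v = sqrt(mu/r) = 7641.5775 m/s = 7.6416 km/s
strips/day = v*86400/40075 = 7.6416*86400/40075 = 16.4749
coverage/day = strips * swath = 16.4749 * 165.4034 = 2725.0069 km
revisit = 40075 / 2725.0069 = 14.7064 days

14.7064 days


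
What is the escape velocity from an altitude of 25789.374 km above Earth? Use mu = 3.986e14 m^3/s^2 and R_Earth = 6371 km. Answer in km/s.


r = 6371.0 + 25789.374 = 32160.3740 km = 3.2160374e+07 m
v_esc = sqrt(2*mu/r) = sqrt(2*3.986e14 / 3.2160374e+07)
v_esc = 4978.7819 m/s = 4.9788 km/s

4.9788 km/s


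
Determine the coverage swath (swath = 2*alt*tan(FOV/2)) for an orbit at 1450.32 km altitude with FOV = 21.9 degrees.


FOV = 21.9 deg = 0.3822271 rad
swath = 2 * alt * tan(FOV/2) = 2 * 1450.32 * tan(0.1911136)
swath = 2 * 1450.32 * 0.1934748
swath = 561.2008 km

561.2008 km


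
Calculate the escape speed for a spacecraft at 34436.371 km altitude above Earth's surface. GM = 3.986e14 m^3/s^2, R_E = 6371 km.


r = 6371.0 + 34436.371 = 40807.3710 km = 4.0807371e+07 m
v_esc = sqrt(2*mu/r) = sqrt(2*3.986e14 / 4.0807371e+07)
v_esc = 4419.9193 m/s = 4.4199 km/s

4.4199 km/s


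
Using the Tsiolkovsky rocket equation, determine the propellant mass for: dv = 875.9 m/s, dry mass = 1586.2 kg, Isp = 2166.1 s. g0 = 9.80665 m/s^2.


ve = Isp * g0 = 2166.1 * 9.80665 = 21242.184565 m/s
mass ratio = exp(dv/ve) = exp(875.9/21242.184565) = 1.04209592
m_prop = m_dry * (mr - 1) = 1586.2 * (1.04209592 - 1)
m_prop = 66.7725 kg

66.7725 kg


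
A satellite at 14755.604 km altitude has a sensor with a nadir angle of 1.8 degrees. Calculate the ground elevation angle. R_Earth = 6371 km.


r = R_E + alt = 21126.6040 km
Law of sines in the satellite / Earth-center / ground-point triangle:
  sin(nadir)/R_E = sin(90 + el)/r  =>  cos(el) = (r/R_E)*sin(nadir)
cos(el) = (21126.6040 / 6371.0000) * sin(1.8 deg) = 0.1041599
el = arccos(0.1041599) = 84.0212 deg
(Earth-central angle = 90 - nadir - el = 4.1788 deg)

84.0212 degrees


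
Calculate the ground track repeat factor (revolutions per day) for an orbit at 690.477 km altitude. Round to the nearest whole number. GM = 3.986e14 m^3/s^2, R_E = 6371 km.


r = 7.061477e+06 m
T = 2*pi*sqrt(r^3/mu) = 5905.4710 s = 98.4245 min
revs/day = 1440 / 98.4245 = 14.6305
Rounded: 15 revolutions per day

15 revolutions per day
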